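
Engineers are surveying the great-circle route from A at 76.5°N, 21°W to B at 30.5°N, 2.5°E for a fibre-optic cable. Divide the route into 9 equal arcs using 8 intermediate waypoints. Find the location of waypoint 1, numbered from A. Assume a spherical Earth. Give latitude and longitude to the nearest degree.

Write both endpoints as unit vectors p₁, p₂ with components (cos φ cos λ, cos φ sin λ, sin φ).
The central angle between the endpoints is δ = arccos(p₁·p₂) ≈ 0.826 rad (47.3°).
Interpolate at f = 1/9 with slerp weights a = sin((1−f)δ)/sin δ ≈ 0.911, b = sin(fδ)/sin δ ≈ 0.125.
p = a·p₁ + b·p₂ ≈ (0.306, -0.072, 0.949); φ = arcsin(p_z) ≈ 71.69°, λ = atan2(p_y, p_x) ≈ -13.17°.

≈ 72°N, 13°W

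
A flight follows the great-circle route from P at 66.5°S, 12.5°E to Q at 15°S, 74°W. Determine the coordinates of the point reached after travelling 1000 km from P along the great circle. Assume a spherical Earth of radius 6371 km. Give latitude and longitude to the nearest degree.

≈ 65°S, 9°W

The haversine formula gives a central angle δ ≈ 1.307 rad (74.9°) between the endpoints. The total great-circle distance is δ·R ≈ 1.307 × 6371 ≈ 8326 km, so the target fraction is f = 1000/8326 ≈ 0.120.
Interpolate at f ≈ 0.120 with slerp weights a = sin((1−f)δ)/sin δ ≈ 0.945, b = sin(fδ)/sin δ ≈ 0.162.
p = a·p₁ + b·p₂ ≈ (0.411, -0.069, -0.909); φ = arcsin(p_z) ≈ -65.36°, λ = atan2(p_y, p_x) ≈ -9.49°.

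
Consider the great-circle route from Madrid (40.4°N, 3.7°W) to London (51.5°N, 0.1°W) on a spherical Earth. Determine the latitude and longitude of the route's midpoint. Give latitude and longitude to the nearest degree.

The haversine formula gives a central angle δ ≈ 0.199 rad (11.4°) between the endpoints.
Interpolate at f = 1/2 with slerp weights a = sin((1−f)δ)/sin δ ≈ 0.502, b = sin(fδ)/sin δ ≈ 0.502.
p = a·p₁ + b·p₂ ≈ (0.695, -0.025, 0.719); φ = arcsin(p_z) ≈ 45.96°, λ = atan2(p_y, p_x) ≈ -2.08°.

≈ 46°N, 2°W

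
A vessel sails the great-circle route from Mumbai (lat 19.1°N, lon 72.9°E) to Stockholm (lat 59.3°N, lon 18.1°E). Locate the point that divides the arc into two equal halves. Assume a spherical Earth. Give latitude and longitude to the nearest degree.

Write both endpoints as unit vectors p₁, p₂ with components (cos φ cos λ, cos φ sin λ, sin φ).
The central angle between the endpoints is δ = arccos(p₁·p₂) ≈ 0.977 rad (56.0°).
Interpolate at f = 1/2 with slerp weights a = sin((1−f)δ)/sin δ ≈ 0.566, b = sin(fδ)/sin δ ≈ 0.566.
p = a·p₁ + b·p₂ ≈ (0.432, 0.601, 0.672); φ = arcsin(p_z) ≈ 42.23°, λ = atan2(p_y, p_x) ≈ 54.29°.

≈ lat 42°N, lon 54°E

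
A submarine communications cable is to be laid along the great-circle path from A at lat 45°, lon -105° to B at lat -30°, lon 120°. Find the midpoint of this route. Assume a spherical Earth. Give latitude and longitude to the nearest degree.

≈ lat 18°, lon 174°

Write both endpoints as unit vectors p₁, p₂ with components (cos φ cos λ, cos φ sin λ, sin φ).
The central angle between the endpoints is δ = arccos(p₁·p₂) ≈ 2.476 rad (141.9°).
Interpolate at f = 1/2 with slerp weights a = sin((1−f)δ)/sin δ ≈ 1.531, b = sin(fδ)/sin δ ≈ 1.531.
p = a·p₁ + b·p₂ ≈ (-0.943, 0.103, 0.317); φ = arcsin(p_z) ≈ 18.48°, λ = atan2(p_y, p_x) ≈ 173.79°.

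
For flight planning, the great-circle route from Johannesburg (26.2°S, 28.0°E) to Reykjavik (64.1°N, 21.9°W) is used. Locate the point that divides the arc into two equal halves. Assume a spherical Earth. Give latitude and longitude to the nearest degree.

The haversine formula gives a central angle δ ≈ 1.716 rad (98.3°) between the endpoints.
Interpolate at f = 1/2 with slerp weights a = sin((1−f)δ)/sin δ ≈ 0.765, b = sin(fδ)/sin δ ≈ 0.765.
p = a·p₁ + b·p₂ ≈ (0.916, 0.198, 0.350); φ = arcsin(p_z) ≈ 20.50°, λ = atan2(p_y, p_x) ≈ 12.17°.

≈ 21°N, 12°E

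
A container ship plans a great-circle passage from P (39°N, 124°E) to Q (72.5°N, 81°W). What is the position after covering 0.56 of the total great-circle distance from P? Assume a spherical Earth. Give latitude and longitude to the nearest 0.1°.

Write both endpoints as unit vectors p₁, p₂ with components (cos φ cos λ, cos φ sin λ, sin φ).
The central angle between the endpoints is δ = arccos(p₁·p₂) ≈ 1.172 rad (67.1°).
Interpolate at f = 0.56 with slerp weights a = sin((1−f)δ)/sin δ ≈ 0.535, b = sin(fδ)/sin δ ≈ 0.662.
p = a·p₁ + b·p₂ ≈ (-0.201, 0.148, 0.968); φ = arcsin(p_z) ≈ 75.52°, λ = atan2(p_y, p_x) ≈ 143.67°.

≈ (75.5°N, 143.7°E)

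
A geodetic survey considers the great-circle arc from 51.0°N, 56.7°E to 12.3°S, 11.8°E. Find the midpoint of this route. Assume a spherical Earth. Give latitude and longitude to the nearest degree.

≈ 21°N, 29°E

Convert each endpoint to a unit vector on the sphere (x = cos φ cos λ, y = cos φ sin λ, z = sin φ).
The central angle between the endpoints is δ = arccos(p₁·p₂) ≈ 1.297 rad (74.3°).
Interpolate at f = 1/2 with slerp weights a = sin((1−f)δ)/sin δ ≈ 0.627, b = sin(fδ)/sin δ ≈ 0.627.
p = a·p₁ + b·p₂ ≈ (0.817, 0.455, 0.354); φ = arcsin(p_z) ≈ 20.73°, λ = atan2(p_y, p_x) ≈ 29.14°.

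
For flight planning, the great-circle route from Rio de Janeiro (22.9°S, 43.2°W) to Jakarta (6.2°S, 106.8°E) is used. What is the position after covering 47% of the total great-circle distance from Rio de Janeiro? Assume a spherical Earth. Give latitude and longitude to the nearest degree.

≈ (46°S, 34°E)

Write both endpoints as unit vectors p₁, p₂ with components (cos φ cos λ, cos φ sin λ, sin φ).
The central angle between the endpoints is δ = arccos(p₁·p₂) ≈ 2.420 rad (138.7°).
Interpolate at f = 0.47 with slerp weights a = sin((1−f)δ)/sin δ ≈ 1.452, b = sin(fδ)/sin δ ≈ 1.375.
p = a·p₁ + b·p₂ ≈ (0.580, 0.393, -0.714); φ = arcsin(p_z) ≈ -45.53°, λ = atan2(p_y, p_x) ≈ 34.08°.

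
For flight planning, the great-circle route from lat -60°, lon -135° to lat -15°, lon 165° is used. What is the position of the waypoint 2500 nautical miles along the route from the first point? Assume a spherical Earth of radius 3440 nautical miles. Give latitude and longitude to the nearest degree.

Write both endpoints as unit vectors p₁, p₂ with components (cos φ cos λ, cos φ sin λ, sin φ).
The central angle between the endpoints is δ = arccos(p₁·p₂) ≈ 1.086 rad (62.2°). The total great-circle distance is δ·R ≈ 1.086 × 3440 ≈ 3737 nmi, so the target fraction is f = 2500/3737 ≈ 0.669.
Interpolate at f ≈ 0.669 with slerp weights a = sin((1−f)δ)/sin δ ≈ 0.398, b = sin(fδ)/sin δ ≈ 0.751.
p = a·p₁ + b·p₂ ≈ (-0.841, 0.047, -0.539); φ = arcsin(p_z) ≈ -32.60°, λ = atan2(p_y, p_x) ≈ 176.80°.

≈ lat -33°, lon 177°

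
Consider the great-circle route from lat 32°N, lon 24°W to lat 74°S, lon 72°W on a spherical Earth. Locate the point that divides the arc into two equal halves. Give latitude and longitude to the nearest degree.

Write both endpoints as unit vectors p₁, p₂ with components (cos φ cos λ, cos φ sin λ, sin φ).
The central angle between the endpoints is δ = arccos(p₁·p₂) ≈ 1.932 rad (110.7°).
Interpolate at f = 1/2 with slerp weights a = sin((1−f)δ)/sin δ ≈ 0.879, b = sin(fδ)/sin δ ≈ 0.879.
p = a·p₁ + b·p₂ ≈ (0.756, -0.534, -0.379); φ = arcsin(p_z) ≈ -22.28°, λ = atan2(p_y, p_x) ≈ -35.22°.

≈ lat 22°S, lon 35°W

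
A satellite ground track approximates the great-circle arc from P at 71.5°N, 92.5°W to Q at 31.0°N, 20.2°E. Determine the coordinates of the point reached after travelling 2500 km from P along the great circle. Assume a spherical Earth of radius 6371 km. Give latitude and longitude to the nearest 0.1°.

≈ 69.9°N, 20.4°W

From cos δ = sin φ₁ sin φ₂ + cos φ₁ cos φ₂ cos Δλ, the central angle is δ ≈ 1.177 rad (67.5°). The total great-circle distance is δ·R ≈ 1.177 × 6371 ≈ 7500 km, so the target fraction is f = 2500/7500 ≈ 0.333.
Interpolate at f ≈ 0.333 with slerp weights a = sin((1−f)δ)/sin δ ≈ 0.765, b = sin(fδ)/sin δ ≈ 0.414.
p = a·p₁ + b·p₂ ≈ (0.322, -0.120, 0.939); φ = arcsin(p_z) ≈ 69.87°, λ = atan2(p_y, p_x) ≈ -20.41°.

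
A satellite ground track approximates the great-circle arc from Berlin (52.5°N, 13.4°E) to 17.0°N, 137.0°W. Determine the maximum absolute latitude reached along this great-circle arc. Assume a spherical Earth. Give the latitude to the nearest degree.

The great circle lies in the plane with unit normal n̂ = (p₁ × p₂)/|p₁ × p₂|.
Here n̂_z ≈ -0.299; the vertex latitude is φ_max = arccos|n̂_z| ≈ 72.6°.
Check via Clairaut: cos φ_max = |cos φ₁| · sin C = cos(52.5°)·sin(29.4°) ≈ 0.299, again giving ≈ 72.6°.

≈ 73°N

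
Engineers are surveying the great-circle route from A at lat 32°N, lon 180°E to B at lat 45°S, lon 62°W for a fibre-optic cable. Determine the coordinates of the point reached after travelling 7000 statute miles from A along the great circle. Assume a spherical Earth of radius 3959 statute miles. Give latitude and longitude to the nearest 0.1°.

≈ lat 34.8°S, lon 98.8°W

Write both endpoints as unit vectors p₁, p₂ with components (cos φ cos λ, cos φ sin λ, sin φ).
The central angle between the endpoints is δ = arccos(p₁·p₂) ≈ 2.287 rad (131.0°). The total great-circle distance is δ·R ≈ 2.287 × 3959 ≈ 9053 mi, so the target fraction is f = 7000/9053 ≈ 0.773.
Interpolate at f ≈ 0.773 with slerp weights a = sin((1−f)δ)/sin δ ≈ 0.657, b = sin(fδ)/sin δ ≈ 1.300.
p = a·p₁ + b·p₂ ≈ (-0.126, -0.811, -0.571); φ = arcsin(p_z) ≈ -34.81°, λ = atan2(p_y, p_x) ≈ -98.80°.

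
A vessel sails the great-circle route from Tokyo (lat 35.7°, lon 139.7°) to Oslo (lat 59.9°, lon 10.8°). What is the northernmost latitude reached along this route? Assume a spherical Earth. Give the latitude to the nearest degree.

The great circle lies in the plane with unit normal n̂ = (p₁ × p₂)/|p₁ × p₂|.
Here n̂_z ≈ -0.327; the vertex latitude is φ_max = arccos|n̂_z| ≈ 70.9°.

≈ 71°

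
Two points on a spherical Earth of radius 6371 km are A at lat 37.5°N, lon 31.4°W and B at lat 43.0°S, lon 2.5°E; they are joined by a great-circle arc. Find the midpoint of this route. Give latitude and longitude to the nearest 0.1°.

≈ lat 2.9°S, lon 15.2°W

Convert each endpoint to a unit vector on the sphere (x = cos φ cos λ, y = cos φ sin λ, z = sin φ).
The central angle between the endpoints is δ = arccos(p₁·p₂) ≈ 1.504 rad (86.2°).
Interpolate at f = 1/2 with slerp weights a = sin((1−f)δ)/sin δ ≈ 0.685, b = sin(fδ)/sin δ ≈ 0.685.
p = a·p₁ + b·p₂ ≈ (0.964, -0.261, -0.050); φ = arcsin(p_z) ≈ -2.87°, λ = atan2(p_y, p_x) ≈ -15.16°.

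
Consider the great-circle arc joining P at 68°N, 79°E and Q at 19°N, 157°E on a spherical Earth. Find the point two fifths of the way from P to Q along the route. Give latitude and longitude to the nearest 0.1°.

≈ 54.5°N, 130.6°E

Write both endpoints as unit vectors p₁, p₂ with components (cos φ cos λ, cos φ sin λ, sin φ).
The central angle between the endpoints is δ = arccos(p₁·p₂) ≈ 1.186 rad (67.9°).
Interpolate at f = 2/5 with slerp weights a = sin((1−f)δ)/sin δ ≈ 0.705, b = sin(fδ)/sin δ ≈ 0.493.
p = a·p₁ + b·p₂ ≈ (-0.379, 0.441, 0.814); φ = arcsin(p_z) ≈ 54.46°, λ = atan2(p_y, p_x) ≈ 130.63°.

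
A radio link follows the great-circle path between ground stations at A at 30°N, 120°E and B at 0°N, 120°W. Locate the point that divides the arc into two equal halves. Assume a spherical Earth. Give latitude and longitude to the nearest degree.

From cos δ = sin φ₁ sin φ₂ + cos φ₁ cos φ₂ cos Δλ, the central angle is δ ≈ 2.019 rad (115.7°).
Interpolate at f = 1/2 with slerp weights a = sin((1−f)δ)/sin δ ≈ 0.939, b = sin(fδ)/sin δ ≈ 0.939.
p = a·p₁ + b·p₂ ≈ (-0.876, -0.109, 0.470); φ = arcsin(p_z) ≈ 28.00°, λ = atan2(p_y, p_x) ≈ -172.91°.

≈ 28°N, 173°W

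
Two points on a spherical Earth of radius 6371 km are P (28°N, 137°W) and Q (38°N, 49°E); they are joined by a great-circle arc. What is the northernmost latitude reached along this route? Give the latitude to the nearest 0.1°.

≈ 85.4°N

The great circle lies in the plane with unit normal n̂ = (p₁ × p₂)/|p₁ × p₂|.
Here n̂_z ≈ -0.079; the vertex latitude is φ_max = arccos|n̂_z| ≈ 85.4°.
Check via Clairaut: cos φ_max = |cos φ₁| · sin C = cos(28.0°)·sin(5.2°) ≈ 0.079, again giving ≈ 85.4°.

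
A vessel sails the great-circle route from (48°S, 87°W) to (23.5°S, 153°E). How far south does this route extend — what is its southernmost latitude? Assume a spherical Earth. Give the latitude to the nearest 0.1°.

The great circle lies in the plane with unit normal n̂ = (p₁ × p₂)/|p₁ × p₂|.
Here n̂_z ≈ -0.531; the vertex latitude is φ_max = arccos|n̂_z| ≈ 57.9°.
Check via Clairaut: cos φ_max = |cos φ₁| · sin C = cos(48.0°)·sin(127.4°) ≈ 0.531, again giving ≈ 57.9°.

≈ 57.9°S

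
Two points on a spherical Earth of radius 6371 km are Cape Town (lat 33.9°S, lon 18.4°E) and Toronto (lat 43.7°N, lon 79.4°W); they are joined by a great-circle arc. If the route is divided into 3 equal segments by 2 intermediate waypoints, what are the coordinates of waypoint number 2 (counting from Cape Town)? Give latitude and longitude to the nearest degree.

≈ lat 21°N, lon 40°W

The haversine formula gives a central angle δ ≈ 2.056 rad (117.8°) between the endpoints.
Interpolate at f = 2/3 with slerp weights a = sin((1−f)δ)/sin δ ≈ 0.716, b = sin(fδ)/sin δ ≈ 1.108.
p = a·p₁ + b·p₂ ≈ (0.711, -0.600, 0.366); φ = arcsin(p_z) ≈ 21.50°, λ = atan2(p_y, p_x) ≈ -40.16°.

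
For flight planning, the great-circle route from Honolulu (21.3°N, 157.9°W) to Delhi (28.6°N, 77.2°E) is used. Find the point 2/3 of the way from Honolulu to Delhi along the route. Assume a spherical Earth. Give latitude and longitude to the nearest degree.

≈ 44°N, 118°E

From cos δ = sin φ₁ sin φ₂ + cos φ₁ cos φ₂ cos Δλ, the central angle is δ ≈ 1.869 rad (107.1°).
Interpolate at f = 2/3 with slerp weights a = sin((1−f)δ)/sin δ ≈ 0.611, b = sin(fδ)/sin δ ≈ 0.992.
p = a·p₁ + b·p₂ ≈ (-0.334, 0.635, 0.696); φ = arcsin(p_z) ≈ 44.15°, λ = atan2(p_y, p_x) ≈ 117.76°.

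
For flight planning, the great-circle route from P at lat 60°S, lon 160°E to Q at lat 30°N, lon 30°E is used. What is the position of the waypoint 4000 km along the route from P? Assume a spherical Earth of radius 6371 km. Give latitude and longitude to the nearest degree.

The haversine formula gives a central angle δ ≈ 2.362 rad (135.3°) between the endpoints. The total great-circle distance is δ·R ≈ 2.362 × 6371 ≈ 15050 km, so the target fraction is f = 4000/15050 ≈ 0.266.
Interpolate at f ≈ 0.266 with slerp weights a = sin((1−f)δ)/sin δ ≈ 1.404, b = sin(fδ)/sin δ ≈ 0.836.
p = a·p₁ + b·p₂ ≈ (-0.033, 0.602, -0.798); φ = arcsin(p_z) ≈ -52.93°, λ = atan2(p_y, p_x) ≈ 93.11°.

≈ lat 53°S, lon 93°E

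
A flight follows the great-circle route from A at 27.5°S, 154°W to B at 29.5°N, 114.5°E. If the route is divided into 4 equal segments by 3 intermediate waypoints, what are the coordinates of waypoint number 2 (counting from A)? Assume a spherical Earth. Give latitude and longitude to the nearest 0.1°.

Write both endpoints as unit vectors p₁, p₂ with components (cos φ cos λ, cos φ sin λ, sin φ).
The central angle between the endpoints is δ = arccos(p₁·p₂) ≈ 1.821 rad (104.3°).
Interpolate at f = 2/4 with slerp weights a = sin((1−f)δ)/sin δ ≈ 0.815, b = sin(fδ)/sin δ ≈ 0.815.
p = a·p₁ + b·p₂ ≈ (-0.944, 0.329, 0.025); φ = arcsin(p_z) ≈ 1.43°, λ = atan2(p_y, p_x) ≈ 160.81°.

≈ 1.4°N, 160.8°E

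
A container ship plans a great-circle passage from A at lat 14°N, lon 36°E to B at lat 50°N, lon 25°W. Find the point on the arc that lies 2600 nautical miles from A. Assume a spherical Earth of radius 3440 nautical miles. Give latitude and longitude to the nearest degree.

The haversine formula gives a central angle δ ≈ 1.061 rad (60.8°) between the endpoints. The total great-circle distance is δ·R ≈ 1.061 × 3440 ≈ 3651 nmi, so the target fraction is f = 2600/3651 ≈ 0.712.
Interpolate at f ≈ 0.712 with slerp weights a = sin((1−f)δ)/sin δ ≈ 0.345, b = sin(fδ)/sin δ ≈ 0.786.
p = a·p₁ + b·p₂ ≈ (0.728, -0.017, 0.685); φ = arcsin(p_z) ≈ 43.25°, λ = atan2(p_y, p_x) ≈ -1.33°.

≈ lat 43°N, lon 1°W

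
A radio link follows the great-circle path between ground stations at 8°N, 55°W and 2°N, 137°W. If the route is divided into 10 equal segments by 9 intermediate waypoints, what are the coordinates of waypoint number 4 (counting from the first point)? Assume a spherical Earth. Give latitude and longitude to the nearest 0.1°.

Write both endpoints as unit vectors p₁, p₂ with components (cos φ cos λ, cos φ sin λ, sin φ).
The central angle between the endpoints is δ = arccos(p₁·p₂) ≈ 1.428 rad (81.8°).
Interpolate at f = 4/10 with slerp weights a = sin((1−f)δ)/sin δ ≈ 0.763, b = sin(fδ)/sin δ ≈ 0.546.
p = a·p₁ + b·p₂ ≈ (0.034, -0.992, 0.125); φ = arcsin(p_z) ≈ 7.20°, λ = atan2(p_y, p_x) ≈ -88.01°.

≈ 7.2°N, 88.0°W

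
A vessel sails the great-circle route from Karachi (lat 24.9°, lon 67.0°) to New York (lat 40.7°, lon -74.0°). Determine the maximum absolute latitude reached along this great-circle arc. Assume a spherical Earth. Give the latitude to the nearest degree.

≈ 63°

The great circle lies in the plane with unit normal n̂ = (p₁ × p₂)/|p₁ × p₂|.
Here n̂_z ≈ -0.448; the vertex latitude is φ_max = arccos|n̂_z| ≈ 63.4°.
Check via Clairaut: cos φ_max = |cos φ₁| · sin C = cos(24.9°)·sin(29.6°) ≈ 0.448, again giving ≈ 63.4°.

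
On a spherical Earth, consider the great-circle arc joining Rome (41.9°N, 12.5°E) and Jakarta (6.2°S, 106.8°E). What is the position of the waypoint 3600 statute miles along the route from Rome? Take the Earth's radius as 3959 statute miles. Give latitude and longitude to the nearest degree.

≈ (23°N, 72°E)

From cos δ = sin φ₁ sin φ₂ + cos φ₁ cos φ₂ cos Δλ, the central angle is δ ≈ 1.699 rad (97.3°). The total great-circle distance is δ·R ≈ 1.699 × 3959 ≈ 6725 mi, so the target fraction is f = 3600/6725 ≈ 0.535.
Interpolate at f ≈ 0.535 with slerp weights a = sin((1−f)δ)/sin δ ≈ 0.716, b = sin(fδ)/sin δ ≈ 0.796.
p = a·p₁ + b·p₂ ≈ (0.292, 0.872, 0.392); φ = arcsin(p_z) ≈ 23.09°, λ = atan2(p_y, p_x) ≈ 71.52°.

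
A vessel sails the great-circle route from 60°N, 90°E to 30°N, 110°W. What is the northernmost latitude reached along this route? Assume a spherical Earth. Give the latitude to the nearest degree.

≈ 81°N

The great circle lies in the plane with unit normal n̂ = (p₁ × p₂)/|p₁ × p₂|.
Here n̂_z ≈ +0.148; the vertex latitude is φ_max = arccos|n̂_z| ≈ 81.5°.
Check via Clairaut: cos φ_max = |cos φ₁| · sin C = cos(60.0°)·sin(17.2°) ≈ 0.148, again giving ≈ 81.5°.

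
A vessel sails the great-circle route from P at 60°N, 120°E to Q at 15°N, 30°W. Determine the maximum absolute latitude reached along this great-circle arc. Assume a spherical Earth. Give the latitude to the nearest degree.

≈ 76°N

The great circle lies in the plane with unit normal n̂ = (p₁ × p₂)/|p₁ × p₂|.
Here n̂_z ≈ -0.246; the vertex latitude is φ_max = arccos|n̂_z| ≈ 75.7°.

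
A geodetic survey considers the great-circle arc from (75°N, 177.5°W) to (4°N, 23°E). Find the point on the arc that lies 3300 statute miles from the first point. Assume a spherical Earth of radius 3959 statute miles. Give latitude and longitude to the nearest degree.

≈ (56°N, 30°E)

The haversine formula gives a central angle δ ≈ 1.746 rad (100.0°) between the endpoints. The total great-circle distance is δ·R ≈ 1.746 × 3959 ≈ 6913 mi, so the target fraction is f = 3300/6913 ≈ 0.477.
Interpolate at f ≈ 0.477 with slerp weights a = sin((1−f)δ)/sin δ ≈ 0.803, b = sin(fδ)/sin δ ≈ 0.752.
p = a·p₁ + b·p₂ ≈ (0.483, 0.284, 0.828); φ = arcsin(p_z) ≈ 55.94°, λ = atan2(p_y, p_x) ≈ 30.47°.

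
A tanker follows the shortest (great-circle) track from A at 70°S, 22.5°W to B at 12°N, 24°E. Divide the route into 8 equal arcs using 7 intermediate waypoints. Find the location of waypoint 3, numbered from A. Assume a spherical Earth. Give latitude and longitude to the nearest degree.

≈ 41°S, 8°E

Convert each endpoint to a unit vector on the sphere (x = cos φ cos λ, y = cos φ sin λ, z = sin φ).
The central angle between the endpoints is δ = arccos(p₁·p₂) ≈ 1.536 rad (88.0°).
Interpolate at f = 3/8 with slerp weights a = sin((1−f)δ)/sin δ ≈ 0.820, b = sin(fδ)/sin δ ≈ 0.545.
p = a·p₁ + b·p₂ ≈ (0.746, 0.110, -0.657); φ = arcsin(p_z) ≈ -41.06°, λ = atan2(p_y, p_x) ≈ 8.35°.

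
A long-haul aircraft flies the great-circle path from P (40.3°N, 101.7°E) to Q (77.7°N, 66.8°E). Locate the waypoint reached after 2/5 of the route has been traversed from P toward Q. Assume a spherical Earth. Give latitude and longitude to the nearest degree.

Write both endpoints as unit vectors p₁, p₂ with components (cos φ cos λ, cos φ sin λ, sin φ).
The central angle between the endpoints is δ = arccos(p₁·p₂) ≈ 0.699 rad (40.1°).
Interpolate at f = 2/5 with slerp weights a = sin((1−f)δ)/sin δ ≈ 0.633, b = sin(fδ)/sin δ ≈ 0.429.
p = a·p₁ + b·p₂ ≈ (-0.062, 0.557, 0.828); φ = arcsin(p_z) ≈ 55.94°, λ = atan2(p_y, p_x) ≈ 96.34°.

≈ (56°N, 96°E)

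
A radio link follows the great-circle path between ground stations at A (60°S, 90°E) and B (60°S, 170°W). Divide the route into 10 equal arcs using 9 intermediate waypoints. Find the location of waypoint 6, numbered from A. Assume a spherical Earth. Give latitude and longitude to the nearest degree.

≈ (69°S, 153°E)

Convert each endpoint to a unit vector on the sphere (x = cos φ cos λ, y = cos φ sin λ, z = sin φ).
The central angle between the endpoints is δ = arccos(p₁·p₂) ≈ 0.786 rad (45.0°).
Interpolate at f = 6/10 with slerp weights a = sin((1−f)δ)/sin δ ≈ 0.437, b = sin(fδ)/sin δ ≈ 0.642.
p = a·p₁ + b·p₂ ≈ (-0.316, 0.163, -0.935); φ = arcsin(p_z) ≈ -69.17°, λ = atan2(p_y, p_x) ≈ 152.76°.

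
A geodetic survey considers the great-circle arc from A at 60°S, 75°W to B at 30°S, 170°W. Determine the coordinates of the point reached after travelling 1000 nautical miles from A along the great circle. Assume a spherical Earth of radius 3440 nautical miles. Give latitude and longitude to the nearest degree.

Write both endpoints as unit vectors p₁, p₂ with components (cos φ cos λ, cos φ sin λ, sin φ).
The central angle between the endpoints is δ = arccos(p₁·p₂) ≈ 1.164 rad (66.7°). The total great-circle distance is δ·R ≈ 1.164 × 3440 ≈ 4006 nmi, so the target fraction is f = 1000/4006 ≈ 0.250.
Interpolate at f ≈ 0.250 with slerp weights a = sin((1−f)δ)/sin δ ≈ 0.835, b = sin(fδ)/sin δ ≈ 0.312.
p = a·p₁ + b·p₂ ≈ (-0.158, -0.450, -0.879); φ = arcsin(p_z) ≈ -61.51°, λ = atan2(p_y, p_x) ≈ -109.36°.

≈ 62°S, 109°W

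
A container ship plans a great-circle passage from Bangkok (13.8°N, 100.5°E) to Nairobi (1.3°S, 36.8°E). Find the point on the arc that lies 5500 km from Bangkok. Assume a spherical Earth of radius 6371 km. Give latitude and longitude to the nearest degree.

≈ 3°N, 52°E

Convert each endpoint to a unit vector on the sphere (x = cos φ cos λ, y = cos φ sin λ, z = sin φ).
The central angle between the endpoints is δ = arccos(p₁·p₂) ≈ 1.132 rad (64.9°). The total great-circle distance is δ·R ≈ 1.132 × 6371 ≈ 7213 km, so the target fraction is f = 5500/7213 ≈ 0.763.
Interpolate at f ≈ 0.763 with slerp weights a = sin((1−f)δ)/sin δ ≈ 0.293, b = sin(fδ)/sin δ ≈ 0.839.
p = a·p₁ + b·p₂ ≈ (0.620, 0.783, 0.051); φ = arcsin(p_z) ≈ 2.92°, λ = atan2(p_y, p_x) ≈ 51.62°.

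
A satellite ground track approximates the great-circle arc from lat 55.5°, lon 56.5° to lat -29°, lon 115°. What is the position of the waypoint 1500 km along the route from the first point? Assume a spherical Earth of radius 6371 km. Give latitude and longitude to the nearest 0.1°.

≈ lat 45.6°, lon 71.0°

The haversine formula gives a central angle δ ≈ 1.712 rad (98.1°) between the endpoints. The total great-circle distance is δ·R ≈ 1.712 × 6371 ≈ 10907 km, so the target fraction is f = 1500/10907 ≈ 0.138.
Interpolate at f ≈ 0.138 with slerp weights a = sin((1−f)δ)/sin δ ≈ 1.006, b = sin(fδ)/sin δ ≈ 0.236.
p = a·p₁ + b·p₂ ≈ (0.227, 0.662, 0.714); φ = arcsin(p_z) ≈ 45.60°, λ = atan2(p_y, p_x) ≈ 71.04°.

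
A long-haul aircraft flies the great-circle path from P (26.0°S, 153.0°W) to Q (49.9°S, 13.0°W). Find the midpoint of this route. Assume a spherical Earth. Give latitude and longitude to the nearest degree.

Convert each endpoint to a unit vector on the sphere (x = cos φ cos λ, y = cos φ sin λ, z = sin φ).
The central angle between the endpoints is δ = arccos(p₁·p₂) ≈ 1.679 rad (96.2°).
Interpolate at f = 1/2 with slerp weights a = sin((1−f)δ)/sin δ ≈ 0.749, b = sin(fδ)/sin δ ≈ 0.749.
p = a·p₁ + b·p₂ ≈ (-0.130, -0.414, -0.901); φ = arcsin(p_z) ≈ -64.29°, λ = atan2(p_y, p_x) ≈ -107.39°.

≈ (64°S, 107°W)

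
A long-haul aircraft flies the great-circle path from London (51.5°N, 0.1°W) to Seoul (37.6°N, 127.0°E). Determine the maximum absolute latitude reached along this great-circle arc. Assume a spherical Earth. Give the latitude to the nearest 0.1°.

The great circle lies in the plane with unit normal n̂ = (p₁ × p₂)/|p₁ × p₂|.
Here n̂_z ≈ +0.400; the vertex latitude is φ_max = arccos|n̂_z| ≈ 66.4°.
Check via Clairaut: cos φ_max = |cos φ₁| · sin C = cos(51.5°)·sin(40.0°) ≈ 0.400, again giving ≈ 66.4°.

≈ 66.4°N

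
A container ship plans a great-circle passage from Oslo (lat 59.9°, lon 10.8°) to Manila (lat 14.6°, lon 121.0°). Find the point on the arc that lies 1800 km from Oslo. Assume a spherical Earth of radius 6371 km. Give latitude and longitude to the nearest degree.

Write both endpoints as unit vectors p₁, p₂ with components (cos φ cos λ, cos φ sin λ, sin φ).
The central angle between the endpoints is δ = arccos(p₁·p₂) ≈ 1.520 rad (87.1°). The total great-circle distance is δ·R ≈ 1.520 × 6371 ≈ 9686 km, so the target fraction is f = 1800/9686 ≈ 0.186.
Interpolate at f ≈ 0.186 with slerp weights a = sin((1−f)δ)/sin δ ≈ 0.946, b = sin(fδ)/sin δ ≈ 0.279.
p = a·p₁ + b·p₂ ≈ (0.327, 0.320, 0.889); φ = arcsin(p_z) ≈ 62.75°, λ = atan2(p_y, p_x) ≈ 44.42°.

≈ lat 63°, lon 44°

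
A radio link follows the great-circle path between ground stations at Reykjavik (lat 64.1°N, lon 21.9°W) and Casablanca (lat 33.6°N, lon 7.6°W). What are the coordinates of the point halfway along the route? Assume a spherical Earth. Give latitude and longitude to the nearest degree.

Write both endpoints as unit vectors p₁, p₂ with components (cos φ cos λ, cos φ sin λ, sin φ).
The central angle between the endpoints is δ = arccos(p₁·p₂) ≈ 0.554 rad (31.7°).
Interpolate at f = 1/2 with slerp weights a = sin((1−f)δ)/sin δ ≈ 0.520, b = sin(fδ)/sin δ ≈ 0.520.
p = a·p₁ + b·p₂ ≈ (0.640, -0.142, 0.755); φ = arcsin(p_z) ≈ 49.05°, λ = atan2(p_y, p_x) ≈ -12.51°.

≈ lat 49°N, lon 13°W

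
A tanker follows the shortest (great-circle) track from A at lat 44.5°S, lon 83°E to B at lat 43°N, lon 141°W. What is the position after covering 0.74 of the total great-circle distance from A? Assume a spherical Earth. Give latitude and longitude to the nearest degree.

Write both endpoints as unit vectors p₁, p₂ with components (cos φ cos λ, cos φ sin λ, sin φ).
The central angle between the endpoints is δ = arccos(p₁·p₂) ≈ 2.593 rad (148.6°).
Interpolate at f = 0.74 with slerp weights a = sin((1−f)δ)/sin δ ≈ 1.197, b = sin(fδ)/sin δ ≈ 1.803.
p = a·p₁ + b·p₂ ≈ (-0.920, 0.018, 0.390); φ = arcsin(p_z) ≈ 22.98°, λ = atan2(p_y, p_x) ≈ 178.89°.

≈ lat 23°N, lon 179°E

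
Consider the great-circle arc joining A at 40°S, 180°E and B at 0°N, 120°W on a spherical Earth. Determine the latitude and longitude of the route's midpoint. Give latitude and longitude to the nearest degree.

≈ 23°S, 146°W

The haversine formula gives a central angle δ ≈ 1.178 rad (67.5°) between the endpoints.
Interpolate at f = 1/2 with slerp weights a = sin((1−f)δ)/sin δ ≈ 0.601, b = sin(fδ)/sin δ ≈ 0.601.
p = a·p₁ + b·p₂ ≈ (-0.761, -0.521, -0.386); φ = arcsin(p_z) ≈ -22.74°, λ = atan2(p_y, p_x) ≈ -145.63°.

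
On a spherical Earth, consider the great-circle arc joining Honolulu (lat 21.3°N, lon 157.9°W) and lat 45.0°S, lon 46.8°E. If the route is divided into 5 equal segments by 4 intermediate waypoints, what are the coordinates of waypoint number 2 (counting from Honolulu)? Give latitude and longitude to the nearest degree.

Convert each endpoint to a unit vector on the sphere (x = cos φ cos λ, y = cos φ sin λ, z = sin φ).
The central angle between the endpoints is δ = arccos(p₁·p₂) ≈ 2.597 rad (148.8°).
Interpolate at f = 2/5 with slerp weights a = sin((1−f)δ)/sin δ ≈ 1.930, b = sin(fδ)/sin δ ≈ 1.664.
p = a·p₁ + b·p₂ ≈ (-0.861, 0.181, -0.475); φ = arcsin(p_z) ≈ -28.38°, λ = atan2(p_y, p_x) ≈ 168.13°.

≈ lat 28°S, lon 168°E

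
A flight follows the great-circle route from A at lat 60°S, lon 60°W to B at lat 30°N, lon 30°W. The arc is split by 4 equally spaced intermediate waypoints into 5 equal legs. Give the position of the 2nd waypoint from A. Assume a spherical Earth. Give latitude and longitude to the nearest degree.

≈ lat 25°S, lon 43°W

The haversine formula gives a central angle δ ≈ 1.629 rad (93.3°) between the endpoints.
Interpolate at f = 2/5 with slerp weights a = sin((1−f)δ)/sin δ ≈ 0.830, b = sin(fδ)/sin δ ≈ 0.607.
p = a·p₁ + b·p₂ ≈ (0.663, -0.623, -0.415); φ = arcsin(p_z) ≈ -24.55°, λ = atan2(p_y, p_x) ≈ -43.19°.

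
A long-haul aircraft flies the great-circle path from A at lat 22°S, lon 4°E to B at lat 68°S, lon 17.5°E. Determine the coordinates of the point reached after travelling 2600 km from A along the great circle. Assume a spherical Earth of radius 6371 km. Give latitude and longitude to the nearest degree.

Convert each endpoint to a unit vector on the sphere (x = cos φ cos λ, y = cos φ sin λ, z = sin φ).
The central angle between the endpoints is δ = arccos(p₁·p₂) ≈ 0.816 rad (46.8°). The total great-circle distance is δ·R ≈ 0.816 × 6371 ≈ 5199 km, so the target fraction is f = 2600/5199 ≈ 0.500.
Interpolate at f ≈ 0.500 with slerp weights a = sin((1−f)δ)/sin δ ≈ 0.545, b = sin(fδ)/sin δ ≈ 0.545.
p = a·p₁ + b·p₂ ≈ (0.698, 0.097, -0.709); φ = arcsin(p_z) ≈ -45.17°, λ = atan2(p_y, p_x) ≈ 7.87°.

≈ lat 45°S, lon 8°E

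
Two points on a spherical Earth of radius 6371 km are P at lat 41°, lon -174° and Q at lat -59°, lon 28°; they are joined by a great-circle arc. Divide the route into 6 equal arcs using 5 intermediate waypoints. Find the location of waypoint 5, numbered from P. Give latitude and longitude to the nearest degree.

≈ lat -67°, lon 86°

Write both endpoints as unit vectors p₁, p₂ with components (cos φ cos λ, cos φ sin λ, sin φ).
The central angle between the endpoints is δ = arccos(p₁·p₂) ≈ 2.746 rad (157.3°).
Interpolate at f = 5/6 with slerp weights a = sin((1−f)δ)/sin δ ≈ 1.146, b = sin(fδ)/sin δ ≈ 1.955.
p = a·p₁ + b·p₂ ≈ (0.029, 0.382, -0.924); φ = arcsin(p_z) ≈ -67.46°, λ = atan2(p_y, p_x) ≈ 85.73°.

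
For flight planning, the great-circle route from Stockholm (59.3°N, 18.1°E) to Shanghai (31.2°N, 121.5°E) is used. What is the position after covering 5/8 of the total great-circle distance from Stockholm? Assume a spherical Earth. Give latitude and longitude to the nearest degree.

≈ 52°N, 99°E

The haversine formula gives a central angle δ ≈ 1.219 rad (69.9°) between the endpoints.
Interpolate at f = 5/8 with slerp weights a = sin((1−f)δ)/sin δ ≈ 0.470, b = sin(fδ)/sin δ ≈ 0.735.
p = a·p₁ + b·p₂ ≈ (-0.100, 0.611, 0.785); φ = arcsin(p_z) ≈ 51.75°, λ = atan2(p_y, p_x) ≈ 99.34°.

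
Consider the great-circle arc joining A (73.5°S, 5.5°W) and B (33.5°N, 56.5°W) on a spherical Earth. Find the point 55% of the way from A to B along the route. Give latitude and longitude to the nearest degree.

≈ (16°S, 45°W)

Write both endpoints as unit vectors p₁, p₂ with components (cos φ cos λ, cos φ sin λ, sin φ).
The central angle between the endpoints is δ = arccos(p₁·p₂) ≈ 1.961 rad (112.3°).
Interpolate at f = 0.55 with slerp weights a = sin((1−f)δ)/sin δ ≈ 0.835, b = sin(fδ)/sin δ ≈ 0.953.
p = a·p₁ + b·p₂ ≈ (0.675, -0.685, -0.275); φ = arcsin(p_z) ≈ -15.94°, λ = atan2(p_y, p_x) ≈ -45.45°.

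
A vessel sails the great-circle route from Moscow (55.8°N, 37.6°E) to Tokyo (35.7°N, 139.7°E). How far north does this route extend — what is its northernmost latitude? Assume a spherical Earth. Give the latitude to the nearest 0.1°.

≈ 61.1°N

The great circle lies in the plane with unit normal n̂ = (p₁ × p₂)/|p₁ × p₂|.
Here n̂_z ≈ +0.484; the vertex latitude is φ_max = arccos|n̂_z| ≈ 61.1°.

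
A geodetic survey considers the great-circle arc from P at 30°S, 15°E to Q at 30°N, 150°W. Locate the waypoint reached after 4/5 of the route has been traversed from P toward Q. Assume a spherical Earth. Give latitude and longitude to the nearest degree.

Convert each endpoint to a unit vector on the sphere (x = cos φ cos λ, y = cos φ sin λ, z = sin φ).
The central angle between the endpoints is δ = arccos(p₁·p₂) ≈ 2.915 rad (167.0°).
Interpolate at f = 4/5 with slerp weights a = sin((1−f)δ)/sin δ ≈ 2.451, b = sin(fδ)/sin δ ≈ 3.223.
p = a·p₁ + b·p₂ ≈ (-0.367, -0.846, 0.386); φ = arcsin(p_z) ≈ 22.71°, λ = atan2(p_y, p_x) ≈ -113.45°.

≈ 23°N, 113°W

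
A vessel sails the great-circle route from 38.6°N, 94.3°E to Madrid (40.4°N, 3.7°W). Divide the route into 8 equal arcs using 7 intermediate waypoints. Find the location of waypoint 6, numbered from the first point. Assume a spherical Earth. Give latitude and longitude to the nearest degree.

≈ 49°N, 19°E

From cos δ = sin φ₁ sin φ₂ + cos φ₁ cos φ₂ cos Δλ, the central angle is δ ≈ 1.243 rad (71.2°).
Interpolate at f = 6/8 with slerp weights a = sin((1−f)δ)/sin δ ≈ 0.323, b = sin(fδ)/sin δ ≈ 0.848.
p = a·p₁ + b·p₂ ≈ (0.626, 0.210, 0.751); φ = arcsin(p_z) ≈ 48.70°, λ = atan2(p_y, p_x) ≈ 18.56°.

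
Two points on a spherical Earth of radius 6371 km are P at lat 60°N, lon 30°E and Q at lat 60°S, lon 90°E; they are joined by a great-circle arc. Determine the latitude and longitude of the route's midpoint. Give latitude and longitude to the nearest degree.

≈ lat 0°N, lon 60°E

Write both endpoints as unit vectors p₁, p₂ with components (cos φ cos λ, cos φ sin λ, sin φ).
The central angle between the endpoints is δ = arccos(p₁·p₂) ≈ 2.246 rad (128.7°).
Interpolate at f = 1/2 with slerp weights a = sin((1−f)δ)/sin δ ≈ 1.155, b = sin(fδ)/sin δ ≈ 1.155.
p = a·p₁ + b·p₂ ≈ (0.500, 0.866, 0.000); φ = arcsin(p_z) ≈ 0.00°, λ = atan2(p_y, p_x) ≈ 60.00°.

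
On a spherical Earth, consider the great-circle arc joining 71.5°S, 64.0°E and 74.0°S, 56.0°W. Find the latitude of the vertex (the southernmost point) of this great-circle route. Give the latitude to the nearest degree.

The great circle lies in the plane with unit normal n̂ = (p₁ × p₂)/|p₁ × p₂|.
Here n̂_z ≈ -0.152; the vertex latitude is φ_max = arccos|n̂_z| ≈ 81.2°.

≈ 81°S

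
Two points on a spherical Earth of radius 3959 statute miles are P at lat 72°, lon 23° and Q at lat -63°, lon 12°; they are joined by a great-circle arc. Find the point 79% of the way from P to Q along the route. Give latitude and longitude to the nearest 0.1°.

Convert each endpoint to a unit vector on the sphere (x = cos φ cos λ, y = cos φ sin λ, z = sin φ).
The central angle between the endpoints is δ = arccos(p₁·p₂) ≈ 2.360 rad (135.2°).
Interpolate at f = 0.79 with slerp weights a = sin((1−f)δ)/sin δ ≈ 0.675, b = sin(fδ)/sin δ ≈ 1.359.
p = a·p₁ + b·p₂ ≈ (0.795, 0.210, -0.569); φ = arcsin(p_z) ≈ -34.66°, λ = atan2(p_y, p_x) ≈ 14.77°.

≈ lat -34.7°, lon 14.8°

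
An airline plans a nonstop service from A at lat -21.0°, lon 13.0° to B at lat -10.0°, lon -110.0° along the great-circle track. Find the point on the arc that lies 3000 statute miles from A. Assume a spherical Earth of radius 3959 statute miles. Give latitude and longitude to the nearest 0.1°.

Convert each endpoint to a unit vector on the sphere (x = cos φ cos λ, y = cos φ sin λ, z = sin φ).
The central angle between the endpoints is δ = arccos(p₁·p₂) ≈ 2.025 rad (116.0°). The total great-circle distance is δ·R ≈ 2.025 × 3959 ≈ 8016 mi, so the target fraction is f = 3000/8016 ≈ 0.374.
Interpolate at f ≈ 0.374 with slerp weights a = sin((1−f)δ)/sin δ ≈ 1.062, b = sin(fδ)/sin δ ≈ 0.765.
p = a·p₁ + b·p₂ ≈ (0.708, -0.485, -0.513); φ = arcsin(p_z) ≈ -30.88°, λ = atan2(p_y, p_x) ≈ -34.39°.

≈ lat -30.9°, lon -34.4°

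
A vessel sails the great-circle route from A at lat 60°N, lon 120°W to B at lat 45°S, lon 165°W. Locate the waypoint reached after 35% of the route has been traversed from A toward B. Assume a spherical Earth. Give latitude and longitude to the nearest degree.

≈ lat 24°N, lon 142°W

Write both endpoints as unit vectors p₁, p₂ with components (cos φ cos λ, cos φ sin λ, sin φ).
The central angle between the endpoints is δ = arccos(p₁·p₂) ≈ 1.942 rad (111.2°).
Interpolate at f = 0.35 with slerp weights a = sin((1−f)δ)/sin δ ≈ 1.022, b = sin(fδ)/sin δ ≈ 0.674.
p = a·p₁ + b·p₂ ≈ (-0.716, -0.566, 0.408); φ = arcsin(p_z) ≈ 24.11°, λ = atan2(p_y, p_x) ≈ -141.68°.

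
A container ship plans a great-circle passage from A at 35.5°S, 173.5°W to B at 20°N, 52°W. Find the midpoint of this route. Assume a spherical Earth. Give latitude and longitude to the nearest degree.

≈ 15°S, 105°W

Convert each endpoint to a unit vector on the sphere (x = cos φ cos λ, y = cos φ sin λ, z = sin φ).
The central angle between the endpoints is δ = arccos(p₁·p₂) ≈ 2.212 rad (126.8°).
Interpolate at f = 1/2 with slerp weights a = sin((1−f)δ)/sin δ ≈ 1.116, b = sin(fδ)/sin δ ≈ 1.116.
p = a·p₁ + b·p₂ ≈ (-0.257, -0.929, -0.266); φ = arcsin(p_z) ≈ -15.44°, λ = atan2(p_y, p_x) ≈ -105.46°.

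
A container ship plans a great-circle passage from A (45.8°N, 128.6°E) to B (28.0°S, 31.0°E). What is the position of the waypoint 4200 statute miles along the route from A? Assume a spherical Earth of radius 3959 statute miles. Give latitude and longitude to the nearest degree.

From cos δ = sin φ₁ sin φ₂ + cos φ₁ cos φ₂ cos Δλ, the central angle is δ ≈ 2.002 rad (114.7°). The total great-circle distance is δ·R ≈ 2.002 × 3959 ≈ 7926 mi, so the target fraction is f = 4200/7926 ≈ 0.530.
Interpolate at f ≈ 0.530 with slerp weights a = sin((1−f)δ)/sin δ ≈ 0.890, b = sin(fδ)/sin δ ≈ 0.961.
p = a·p₁ + b·p₂ ≈ (0.340, 0.922, 0.187); φ = arcsin(p_z) ≈ 10.77°, λ = atan2(p_y, p_x) ≈ 69.74°.

≈ (11°N, 70°E)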